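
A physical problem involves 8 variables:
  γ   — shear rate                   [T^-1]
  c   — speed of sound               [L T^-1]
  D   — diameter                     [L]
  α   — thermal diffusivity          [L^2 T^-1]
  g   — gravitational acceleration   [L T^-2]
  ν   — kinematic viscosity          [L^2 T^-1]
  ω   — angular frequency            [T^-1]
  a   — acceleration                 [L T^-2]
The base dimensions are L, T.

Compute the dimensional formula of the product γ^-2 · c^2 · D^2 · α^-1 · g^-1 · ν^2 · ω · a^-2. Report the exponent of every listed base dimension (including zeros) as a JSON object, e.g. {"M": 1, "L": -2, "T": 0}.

{"L": 3, "T": 4}

Write exponents as rows L,T / cols γ,c,D,α,g,ν,ω,a:
  L: [ 0  1  1  2  1  2  0  1]
  T: [-1 -1  0 -1 -2 -1 -1 -2]
  [L]: (-2)·0+(2)·1+(2)·1+(-1)·2+(-1)·1+(2)·2+(1)·0+(-2)·1 = 3
  [T]: (-2)·-1+(2)·-1+(2)·0+(-1)·-1+(-1)·-2+(2)·-1+(1)·-1+(-2)·-2 = 4
⇒ L^3 T^4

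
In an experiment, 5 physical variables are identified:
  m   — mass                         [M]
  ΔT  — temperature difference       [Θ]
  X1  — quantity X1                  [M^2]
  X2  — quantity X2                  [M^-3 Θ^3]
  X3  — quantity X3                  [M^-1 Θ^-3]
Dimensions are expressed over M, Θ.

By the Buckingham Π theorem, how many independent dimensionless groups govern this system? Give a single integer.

Dimensional matrix (M×Θ by m×ΔT×X1×X2×X3):
  M: [ 1  0  2 -3 -1]
  Θ: [ 0  1  0  3 -3]
Row reduction gives pivot columns m,ΔT; rank = 2
n=5, r=2 ⇒ 3 dimensionless groups

3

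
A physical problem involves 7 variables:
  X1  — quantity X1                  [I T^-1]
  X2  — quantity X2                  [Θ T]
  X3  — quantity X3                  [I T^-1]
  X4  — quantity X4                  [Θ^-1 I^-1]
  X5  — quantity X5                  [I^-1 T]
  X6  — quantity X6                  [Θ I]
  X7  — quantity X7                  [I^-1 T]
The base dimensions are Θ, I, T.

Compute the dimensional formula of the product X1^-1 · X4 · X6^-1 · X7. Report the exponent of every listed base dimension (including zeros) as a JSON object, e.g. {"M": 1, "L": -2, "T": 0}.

Exponent matrix [Θ,I,T] × [X1,X2,X3,X4,X5,X6,X7]:
  Θ: [ 0  1  0 -1  0  1  0]
  I: [ 1  0  1 -1 -1  1 -1]
  T: [-1  1 -1  0  1  0  1]
  [Θ]: (-1)·0+(1)·-1+(-1)·1+(1)·0 = -2
  [I]: (-1)·1+(1)·-1+(-1)·1+(1)·-1 = -4
  [T]: (-1)·-1+(1)·0+(-1)·0+(1)·1 = 2
⇒ Θ^-2 I^-4 T^2

{"Θ": -2, "I": -4, "T": 2}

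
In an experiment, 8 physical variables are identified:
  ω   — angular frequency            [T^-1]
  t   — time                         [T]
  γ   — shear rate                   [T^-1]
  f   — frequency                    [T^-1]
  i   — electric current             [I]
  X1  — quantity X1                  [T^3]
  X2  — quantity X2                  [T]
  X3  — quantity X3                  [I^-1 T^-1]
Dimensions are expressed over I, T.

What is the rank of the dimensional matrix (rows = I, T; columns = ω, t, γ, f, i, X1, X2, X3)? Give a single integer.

2

Exponent matrix [I,T] × [ω,t,γ,f,i,X1,X2,X3]:
  I: [ 0  0  0  0  1  0  0 -1]
  T: [-1  1 -1 -1  0  3  1 -1]
Row reduction gives pivot columns ω,i; rank = 2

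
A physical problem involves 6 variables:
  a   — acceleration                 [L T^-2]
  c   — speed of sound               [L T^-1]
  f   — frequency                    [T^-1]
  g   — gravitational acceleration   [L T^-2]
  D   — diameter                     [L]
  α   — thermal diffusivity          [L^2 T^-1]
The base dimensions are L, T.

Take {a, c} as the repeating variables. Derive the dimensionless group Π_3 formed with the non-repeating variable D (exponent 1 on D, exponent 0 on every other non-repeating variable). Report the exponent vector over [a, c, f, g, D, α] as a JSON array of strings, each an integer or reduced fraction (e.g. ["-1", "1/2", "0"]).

Exponent matrix [L,T] × [a,c,f,g,D,α]:
  L: [ 1  1  0  1  1  2]
  T: [-2 -1 -1 -2  0 -1]
RREF → pivots at {a,c} ⇒ r = 2
Pivot set = {a,c}, free = {f,g,D,α}
RREF:
  r0: [   1    0    1    1   -1   -1]
  r1: [   0    1   -1    0    2    3]
Fix exponent of D at 1, f at 0, g at 0, α at 0; solve each RREF row for its pivot's exponent:
  r0: exp(a) + (-1)·1 = 0 ⇒ exp(a) = 1
  r1: exp(c) + (2)·1 = 0 ⇒ exp(c) = -2
Π_3 = a · c^-2 · D

["1", "-2", "0", "0", "1", "0"]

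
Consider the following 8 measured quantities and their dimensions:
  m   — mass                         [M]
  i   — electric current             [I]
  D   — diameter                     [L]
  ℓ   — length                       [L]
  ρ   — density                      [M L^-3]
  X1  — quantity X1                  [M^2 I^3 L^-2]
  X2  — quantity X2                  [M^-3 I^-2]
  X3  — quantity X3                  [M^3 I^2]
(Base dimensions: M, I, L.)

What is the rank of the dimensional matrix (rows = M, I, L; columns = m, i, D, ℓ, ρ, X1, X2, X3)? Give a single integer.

Dimensional matrix (M×I×L by m×i×D×ℓ×ρ×X1×X2×X3):
  M: [ 1  0  0  0  1  2 -3  3]
  I: [ 0  1  0  0  0  3 -2  2]
  L: [ 0  0  1  1 -3 -2  0  0]
RREF → pivots at {m,i,D} ⇒ r = 3

3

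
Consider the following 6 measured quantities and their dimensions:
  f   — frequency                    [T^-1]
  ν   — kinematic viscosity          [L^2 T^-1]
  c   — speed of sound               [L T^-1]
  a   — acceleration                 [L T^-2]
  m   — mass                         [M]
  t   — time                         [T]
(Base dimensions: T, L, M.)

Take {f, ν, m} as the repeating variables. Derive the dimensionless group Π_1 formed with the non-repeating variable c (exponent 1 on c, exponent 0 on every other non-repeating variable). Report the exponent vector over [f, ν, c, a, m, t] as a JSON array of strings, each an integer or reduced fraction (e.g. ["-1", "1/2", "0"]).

Write exponents as rows T,L,M / cols f,ν,c,a,m,t:
  T: [-1 -1 -1 -2  0  1]
  L: [ 0  2  1  1  0  0]
  M: [ 0  0  0  0  1  0]
Row reduction gives pivot columns f,ν,m; rank = 3
Pivot set = {f,ν,m}, free = {c,a,t}
RREF:
  r0: [   1    0  1/2  3/2    0   -1]
  r1: [   0    1  1/2  1/2    0    0]
  r2: [   0    0    0    0    1    0]
Fix exponent of c at 1, a at 0, t at 0; solve each RREF row for its pivot's exponent:
  r0: exp(f) + (1/2)·1 = 0 ⇒ exp(f) = -1/2
  r1: exp(ν) + (1/2)·1 = 0 ⇒ exp(ν) = -1/2
  r2: exp(m) + (0)·1 = 0 ⇒ exp(m) = 0
Π_1 = f^(-1/2) · ν^(-1/2) · c

["-1/2", "-1/2", "1", "0", "0", "0"]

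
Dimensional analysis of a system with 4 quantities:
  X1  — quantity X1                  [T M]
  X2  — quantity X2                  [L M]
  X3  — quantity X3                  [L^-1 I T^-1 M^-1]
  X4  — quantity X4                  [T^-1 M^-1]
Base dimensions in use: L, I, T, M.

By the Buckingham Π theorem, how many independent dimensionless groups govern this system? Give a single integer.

Exponent matrix [L,I,T,M] × [X1,X2,X3,X4]:
  L: [ 0  1 -1  0]
  I: [ 0  0  1  0]
  T: [ 1  0 -1 -1]
  M: [ 1  1 -1 -1]
RREF → pivots at {X1,X2,X3} ⇒ r = 3
Π count = n − r = 4 − 3 = 1

1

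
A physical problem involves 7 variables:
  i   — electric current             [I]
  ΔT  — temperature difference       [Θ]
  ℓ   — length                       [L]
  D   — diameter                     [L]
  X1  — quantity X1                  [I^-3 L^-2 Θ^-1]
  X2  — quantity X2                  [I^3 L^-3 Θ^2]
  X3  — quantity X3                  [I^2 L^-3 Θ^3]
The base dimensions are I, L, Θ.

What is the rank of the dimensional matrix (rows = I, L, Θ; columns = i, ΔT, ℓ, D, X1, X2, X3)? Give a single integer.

Write exponents as rows I,L,Θ / cols i,ΔT,ℓ,D,X1,X2,X3:
  I: [ 1  0  0  0 -3  3  2]
  L: [ 0  0  1  1 -2 -3 -3]
  Θ: [ 0  1  0  0 -1  2  3]
Row reduction gives pivot columns i,ΔT,ℓ; rank = 3

3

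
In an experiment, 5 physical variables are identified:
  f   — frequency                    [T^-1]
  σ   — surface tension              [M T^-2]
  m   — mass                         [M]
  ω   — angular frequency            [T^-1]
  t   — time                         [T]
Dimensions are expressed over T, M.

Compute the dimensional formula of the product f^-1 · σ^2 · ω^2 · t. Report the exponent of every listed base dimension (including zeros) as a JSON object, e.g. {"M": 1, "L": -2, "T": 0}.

Dimensional matrix (T×M by f×σ×m×ω×t):
  T: [-1 -2  0 -1  1]
  M: [ 0  1  1  0  0]
  [T]: (-1)·-1+(2)·-2+(2)·-1+(1)·1 = -4
  [M]: (-1)·0+(2)·1+(2)·0+(1)·0 = 2
⇒ T^-4 M^2

{"T": -4, "M": 2}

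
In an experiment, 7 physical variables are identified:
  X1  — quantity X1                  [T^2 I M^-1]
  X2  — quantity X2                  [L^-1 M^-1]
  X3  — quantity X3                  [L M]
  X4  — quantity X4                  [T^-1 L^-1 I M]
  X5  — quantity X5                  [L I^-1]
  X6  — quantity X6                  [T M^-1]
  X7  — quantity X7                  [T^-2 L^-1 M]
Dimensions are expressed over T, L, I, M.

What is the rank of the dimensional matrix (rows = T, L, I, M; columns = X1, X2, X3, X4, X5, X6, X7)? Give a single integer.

Write exponents as rows T,L,I,M / cols X1,X2,X3,X4,X5,X6,X7:
  T: [ 2  0  0 -1  0  1 -2]
  L: [ 0 -1  1 -1  1  0 -1]
  I: [ 1  0  0  1 -1  0  0]
  M: [-1 -1  1  1  0 -1  1]
Echelon form has 3 nonzero rows (pivots: X1,X2,X4)

3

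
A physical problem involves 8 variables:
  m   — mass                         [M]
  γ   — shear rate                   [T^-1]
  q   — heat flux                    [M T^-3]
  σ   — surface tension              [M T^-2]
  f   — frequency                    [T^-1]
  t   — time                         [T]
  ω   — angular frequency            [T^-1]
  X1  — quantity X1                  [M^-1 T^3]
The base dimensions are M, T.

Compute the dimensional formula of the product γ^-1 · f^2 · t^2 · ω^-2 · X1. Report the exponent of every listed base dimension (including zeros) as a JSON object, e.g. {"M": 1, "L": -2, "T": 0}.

{"M": -1, "T": 6}

Write exponents as rows M,T / cols m,γ,q,σ,f,t,ω,X1:
  M: [ 1  0  1  1  0  0  0 -1]
  T: [ 0 -1 -3 -2 -1  1 -1  3]
  [M]: (-1)·0+(2)·0+(2)·0+(-2)·0+(1)·-1 = -1
  [T]: (-1)·-1+(2)·-1+(2)·1+(-2)·-1+(1)·3 = 6
⇒ M^-1 T^6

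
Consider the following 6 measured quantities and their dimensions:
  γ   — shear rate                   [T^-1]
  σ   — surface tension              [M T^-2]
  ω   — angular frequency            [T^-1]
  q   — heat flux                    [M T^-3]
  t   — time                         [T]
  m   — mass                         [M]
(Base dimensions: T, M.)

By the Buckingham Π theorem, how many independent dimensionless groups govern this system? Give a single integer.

Exponent matrix [T,M] × [γ,σ,ω,q,t,m]:
  T: [-1 -2 -1 -3  1  0]
  M: [ 0  1  0  1  0  1]
Row reduction gives pivot columns γ,σ; rank = 2
6 vars − rank 2 = 4 Π groups

4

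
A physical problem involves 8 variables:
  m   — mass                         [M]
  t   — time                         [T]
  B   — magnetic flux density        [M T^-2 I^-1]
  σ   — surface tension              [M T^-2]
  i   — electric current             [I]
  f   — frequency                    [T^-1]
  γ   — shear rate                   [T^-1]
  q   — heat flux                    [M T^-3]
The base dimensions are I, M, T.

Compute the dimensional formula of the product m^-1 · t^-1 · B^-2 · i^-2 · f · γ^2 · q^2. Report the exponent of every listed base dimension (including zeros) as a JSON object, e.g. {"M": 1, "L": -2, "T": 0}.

Dimensional matrix (I×M×T by m×t×B×σ×i×f×γ×q):
  I: [ 0  0 -1  0  1  0  0  0]
  M: [ 1  0  1  1  0  0  0  1]
  T: [ 0  1 -2 -2  0 -1 -1 -3]
  [I]: (-1)·0+(-1)·0+(-2)·-1+(-2)·1+(1)·0+(2)·0+(2)·0 = 0
  [M]: (-1)·1+(-1)·0+(-2)·1+(-2)·0+(1)·0+(2)·0+(2)·1 = -1
  [T]: (-1)·0+(-1)·1+(-2)·-2+(-2)·0+(1)·-1+(2)·-1+(2)·-3 = -6
⇒ M^-1 T^-6

{"I": 0, "M": -1, "T": -6}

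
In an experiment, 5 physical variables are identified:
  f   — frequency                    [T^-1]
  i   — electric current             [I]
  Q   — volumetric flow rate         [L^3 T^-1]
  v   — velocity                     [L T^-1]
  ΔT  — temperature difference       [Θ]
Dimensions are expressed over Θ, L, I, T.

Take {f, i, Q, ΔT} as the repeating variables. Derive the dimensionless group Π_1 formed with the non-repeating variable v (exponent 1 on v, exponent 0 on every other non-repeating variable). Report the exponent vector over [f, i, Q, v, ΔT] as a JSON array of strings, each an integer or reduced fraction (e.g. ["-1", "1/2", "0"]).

["-2/3", "0", "-1/3", "1", "0"]

Dimensional matrix (Θ×L×I×T by f×i×Q×v×ΔT):
  Θ: [ 0  0  0  0  1]
  L: [ 0  0  3  1  0]
  I: [ 0  1  0  0  0]
  T: [-1  0 -1 -1  0]
RREF → pivots at {f,i,Q,ΔT} ⇒ r = 4
Repeat: f,i,Q,ΔT; free: v
RREF:
  r0: [   1    0    0  2/3    0]
  r1: [   0    1    0    0    0]
  r2: [   0    0    1  1/3    0]
  r3: [   0    0    0    0    1]
Fix exponent of v at 1; solve each RREF row for its pivot's exponent:
  r0: exp(f) + (2/3)·1 = 0 ⇒ exp(f) = -2/3
  r1: exp(i) + (0)·1 = 0 ⇒ exp(i) = 0
  r2: exp(Q) + (1/3)·1 = 0 ⇒ exp(Q) = -1/3
  r3: exp(ΔT) + (0)·1 = 0 ⇒ exp(ΔT) = 0
Π_1 = f^(-2/3) · Q^(-1/3) · v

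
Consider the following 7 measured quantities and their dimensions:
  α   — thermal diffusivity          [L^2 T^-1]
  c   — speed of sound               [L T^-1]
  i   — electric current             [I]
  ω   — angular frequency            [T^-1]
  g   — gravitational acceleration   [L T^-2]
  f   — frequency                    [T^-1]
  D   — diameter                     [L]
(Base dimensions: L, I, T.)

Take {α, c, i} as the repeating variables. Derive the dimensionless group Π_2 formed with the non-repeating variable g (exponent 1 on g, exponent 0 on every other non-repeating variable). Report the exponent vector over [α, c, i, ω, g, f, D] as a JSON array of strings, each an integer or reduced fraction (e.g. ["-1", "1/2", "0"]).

Write exponents as rows L,I,T / cols α,c,i,ω,g,f,D:
  L: [ 2  1  0  0  1  0  1]
  I: [ 0  0  1  0  0  0  0]
  T: [-1 -1  0 -1 -2 -1  0]
RREF → pivots at {α,c,i} ⇒ r = 3
Repeat: α,c,i; free: ω,g,f,D
RREF:
  r0: [   1    0    0   -1   -1   -1    1]
  r1: [   0    1    0    2    3    2   -1]
  r2: [   0    0    1    0    0    0    0]
Fix exponent of g at 1, ω at 0, f at 0, D at 0; solve each RREF row for its pivot's exponent:
  r0: exp(α) + (-1)·1 = 0 ⇒ exp(α) = 1
  r1: exp(c) + (3)·1 = 0 ⇒ exp(c) = -3
  r2: exp(i) + (0)·1 = 0 ⇒ exp(i) = 0
Π_2 = α · c^-3 · g

["1", "-3", "0", "0", "1", "0", "0"]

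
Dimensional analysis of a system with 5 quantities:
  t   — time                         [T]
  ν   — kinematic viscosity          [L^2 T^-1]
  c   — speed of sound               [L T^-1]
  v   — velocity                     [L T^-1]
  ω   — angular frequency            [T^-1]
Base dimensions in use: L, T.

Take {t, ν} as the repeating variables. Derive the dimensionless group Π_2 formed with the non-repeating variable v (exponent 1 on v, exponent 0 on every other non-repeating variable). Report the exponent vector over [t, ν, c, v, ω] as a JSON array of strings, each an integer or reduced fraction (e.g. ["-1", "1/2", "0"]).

Exponent matrix [L,T] × [t,ν,c,v,ω]:
  L: [ 0  2  1  1  0]
  T: [ 1 -1 -1 -1 -1]
Echelon form has 2 nonzero rows (pivots: t,ν)
Repeat: t,ν; free: c,v,ω
RREF:
  r0: [   1    0 -1/2 -1/2   -1]
  r1: [   0    1  1/2  1/2    0]
Fix exponent of v at 1, c at 0, ω at 0; solve each RREF row for its pivot's exponent:
  r0: exp(t) + (-1/2)·1 = 0 ⇒ exp(t) = 1/2
  r1: exp(ν) + (1/2)·1 = 0 ⇒ exp(ν) = -1/2
Π_2 = t^(1/2) · ν^(-1/2) · v

["1/2", "-1/2", "0", "1", "0"]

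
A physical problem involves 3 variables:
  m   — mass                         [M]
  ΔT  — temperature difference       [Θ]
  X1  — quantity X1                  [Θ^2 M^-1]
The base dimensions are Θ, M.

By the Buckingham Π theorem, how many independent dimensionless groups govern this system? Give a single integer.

Exponent matrix [Θ,M] × [m,ΔT,X1]:
  Θ: [ 0  1  2]
  M: [ 1  0 -1]
RREF → pivots at {m,ΔT} ⇒ r = 2
3 vars − rank 2 = 1 Π group

1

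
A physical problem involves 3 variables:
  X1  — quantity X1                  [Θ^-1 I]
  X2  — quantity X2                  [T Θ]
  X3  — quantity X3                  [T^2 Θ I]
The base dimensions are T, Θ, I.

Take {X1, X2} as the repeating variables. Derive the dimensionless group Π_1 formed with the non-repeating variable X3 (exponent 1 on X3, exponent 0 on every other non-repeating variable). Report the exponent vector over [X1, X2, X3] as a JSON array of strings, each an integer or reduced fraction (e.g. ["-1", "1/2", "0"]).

Exponent matrix [T,Θ,I] × [X1,X2,X3]:
  T: [ 0  1  2]
  Θ: [-1  1  1]
  I: [ 1  0  1]
RREF → pivots at {X1,X2} ⇒ r = 2
Pivot set = {X1,X2}, free = {X3}
RREF:
  r0: [   1    0    1]
  r1: [   0    1    2]
  r2: [   0    0    0]
Fix exponent of X3 at 1; solve each RREF row for its pivot's exponent:
  r0: exp(X1) + (1)·1 = 0 ⇒ exp(X1) = -1
  r1: exp(X2) + (2)·1 = 0 ⇒ exp(X2) = -2
Π_1 = X1^-1 · X2^-2 · X3

["-1", "-2", "1"]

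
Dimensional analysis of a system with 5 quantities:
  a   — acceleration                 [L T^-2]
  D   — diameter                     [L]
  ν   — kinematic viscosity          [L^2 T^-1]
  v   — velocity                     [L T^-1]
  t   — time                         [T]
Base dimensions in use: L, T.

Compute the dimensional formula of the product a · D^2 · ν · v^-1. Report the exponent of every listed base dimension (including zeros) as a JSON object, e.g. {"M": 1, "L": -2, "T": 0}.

{"L": 4, "T": -2}

Dimensional matrix (L×T by a×D×ν×v×t):
  L: [ 1  1  2  1  0]
  T: [-2  0 -1 -1  1]
  [L]: (1)·1+(2)·1+(1)·2+(-1)·1 = 4
  [T]: (1)·-2+(2)·0+(1)·-1+(-1)·-1 = -2
⇒ L^4 T^-2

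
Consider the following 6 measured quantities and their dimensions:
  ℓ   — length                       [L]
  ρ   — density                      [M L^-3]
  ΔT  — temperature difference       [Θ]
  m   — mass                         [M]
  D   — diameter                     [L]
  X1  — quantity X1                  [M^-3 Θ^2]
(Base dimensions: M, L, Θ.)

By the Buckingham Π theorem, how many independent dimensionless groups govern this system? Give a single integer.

3

Exponent matrix [M,L,Θ] × [ℓ,ρ,ΔT,m,D,X1]:
  M: [ 0  1  0  1  0 -3]
  L: [ 1 -3  0  0  1  0]
  Θ: [ 0  0  1  0  0  2]
RREF → pivots at {ℓ,ρ,ΔT} ⇒ r = 3
n=6, r=3 ⇒ 3 dimensionless groups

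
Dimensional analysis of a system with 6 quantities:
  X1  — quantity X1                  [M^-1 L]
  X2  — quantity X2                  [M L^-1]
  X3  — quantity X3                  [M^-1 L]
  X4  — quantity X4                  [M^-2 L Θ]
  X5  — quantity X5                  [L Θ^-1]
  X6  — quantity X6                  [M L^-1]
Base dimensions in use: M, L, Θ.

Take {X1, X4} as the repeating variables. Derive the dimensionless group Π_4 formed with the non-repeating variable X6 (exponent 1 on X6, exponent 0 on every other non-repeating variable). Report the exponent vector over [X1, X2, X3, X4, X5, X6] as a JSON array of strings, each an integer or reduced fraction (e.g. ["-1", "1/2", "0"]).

Write exponents as rows M,L,Θ / cols X1,X2,X3,X4,X5,X6:
  M: [-1  1 -1 -2  0  1]
  L: [ 1 -1  1  1  1 -1]
  Θ: [ 0  0  0  1 -1  0]
RREF → pivots at {X1,X4} ⇒ r = 2
Repeat: X1,X4; free: X2,X3,X5,X6
RREF:
  r0: [   1   -1    1    0    2   -1]
  r1: [   0    0    0    1   -1    0]
  r2: [   0    0    0    0    0    0]
Fix exponent of X6 at 1, X2 at 0, X3 at 0, X5 at 0; solve each RREF row for its pivot's exponent:
  r0: exp(X1) + (-1)·1 = 0 ⇒ exp(X1) = 1
  r1: exp(X4) + (0)·1 = 0 ⇒ exp(X4) = 0
Π_4 = X1 · X6

["1", "0", "0", "0", "0", "1"]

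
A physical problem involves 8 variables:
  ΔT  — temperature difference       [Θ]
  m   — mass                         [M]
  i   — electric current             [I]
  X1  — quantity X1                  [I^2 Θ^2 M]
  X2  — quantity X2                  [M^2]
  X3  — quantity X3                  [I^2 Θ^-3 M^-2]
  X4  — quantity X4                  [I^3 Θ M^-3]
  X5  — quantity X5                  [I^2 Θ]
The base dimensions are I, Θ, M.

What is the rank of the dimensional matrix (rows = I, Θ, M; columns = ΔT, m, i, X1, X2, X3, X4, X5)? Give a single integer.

3

Exponent matrix [I,Θ,M] × [ΔT,m,i,X1,X2,X3,X4,X5]:
  I: [ 0  0  1  2  0  2  3  2]
  Θ: [ 1  0  0  2  0 -3  1  1]
  M: [ 0  1  0  1  2 -2 -3  0]
Row reduction gives pivot columns ΔT,m,i; rank = 3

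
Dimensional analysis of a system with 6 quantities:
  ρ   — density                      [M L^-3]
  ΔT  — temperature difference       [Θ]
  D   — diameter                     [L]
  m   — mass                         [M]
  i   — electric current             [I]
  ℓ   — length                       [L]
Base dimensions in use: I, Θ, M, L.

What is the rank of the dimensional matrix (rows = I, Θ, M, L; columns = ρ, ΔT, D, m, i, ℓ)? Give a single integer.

4

Write exponents as rows I,Θ,M,L / cols ρ,ΔT,D,m,i,ℓ:
  I: [ 0  0  0  0  1  0]
  Θ: [ 0  1  0  0  0  0]
  M: [ 1  0  0  1  0  0]
  L: [-3  0  1  0  0  1]
RREF → pivots at {ρ,ΔT,D,i} ⇒ r = 4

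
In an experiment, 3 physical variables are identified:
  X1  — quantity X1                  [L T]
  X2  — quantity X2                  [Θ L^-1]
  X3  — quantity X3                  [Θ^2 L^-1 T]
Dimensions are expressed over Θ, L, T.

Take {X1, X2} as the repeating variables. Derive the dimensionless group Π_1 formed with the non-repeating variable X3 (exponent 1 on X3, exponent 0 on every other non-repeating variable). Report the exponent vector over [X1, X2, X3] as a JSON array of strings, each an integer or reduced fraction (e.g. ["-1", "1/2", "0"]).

Exponent matrix [Θ,L,T] × [X1,X2,X3]:
  Θ: [ 0  1  2]
  L: [ 1 -1 -1]
  T: [ 1  0  1]
Echelon form has 2 nonzero rows (pivots: X1,X2)
Repeat: X1,X2; free: X3
RREF:
  r0: [   1    0    1]
  r1: [   0    1    2]
  r2: [   0    0    0]
Fix exponent of X3 at 1; solve each RREF row for its pivot's exponent:
  r0: exp(X1) + (1)·1 = 0 ⇒ exp(X1) = -1
  r1: exp(X2) + (2)·1 = 0 ⇒ exp(X2) = -2
Π_1 = X1^-1 · X2^-2 · X3

["-1", "-2", "1"]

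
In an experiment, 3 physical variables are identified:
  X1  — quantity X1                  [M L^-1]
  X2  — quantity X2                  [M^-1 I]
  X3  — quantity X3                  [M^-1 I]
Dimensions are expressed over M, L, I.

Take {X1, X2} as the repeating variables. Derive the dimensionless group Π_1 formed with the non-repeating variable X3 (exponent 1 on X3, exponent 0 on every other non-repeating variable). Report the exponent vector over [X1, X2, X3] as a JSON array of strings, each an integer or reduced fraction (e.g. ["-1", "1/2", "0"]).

["0", "-1", "1"]

Exponent matrix [M,L,I] × [X1,X2,X3]:
  M: [ 1 -1 -1]
  L: [-1  0  0]
  I: [ 0  1  1]
Row reduction gives pivot columns X1,X2; rank = 2
Pivot set = {X1,X2}, free = {X3}
RREF:
  r0: [   1    0    0]
  r1: [   0    1    1]
  r2: [   0    0    0]
Fix exponent of X3 at 1; solve each RREF row for its pivot's exponent:
  r0: exp(X1) + (0)·1 = 0 ⇒ exp(X1) = 0
  r1: exp(X2) + (1)·1 = 0 ⇒ exp(X2) = -1
Π_1 = X2^-1 · X3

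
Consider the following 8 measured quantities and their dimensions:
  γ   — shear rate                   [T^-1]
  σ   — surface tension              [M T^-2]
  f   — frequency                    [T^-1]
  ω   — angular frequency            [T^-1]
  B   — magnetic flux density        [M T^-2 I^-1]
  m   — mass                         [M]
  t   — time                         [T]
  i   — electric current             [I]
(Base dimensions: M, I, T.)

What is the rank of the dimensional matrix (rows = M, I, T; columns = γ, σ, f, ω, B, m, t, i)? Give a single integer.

3

Dimensional matrix (M×I×T by γ×σ×f×ω×B×m×t×i):
  M: [ 0  1  0  0  1  1  0  0]
  I: [ 0  0  0  0 -1  0  0  1]
  T: [-1 -2 -1 -1 -2  0  1  0]
RREF → pivots at {γ,σ,B} ⇒ r = 3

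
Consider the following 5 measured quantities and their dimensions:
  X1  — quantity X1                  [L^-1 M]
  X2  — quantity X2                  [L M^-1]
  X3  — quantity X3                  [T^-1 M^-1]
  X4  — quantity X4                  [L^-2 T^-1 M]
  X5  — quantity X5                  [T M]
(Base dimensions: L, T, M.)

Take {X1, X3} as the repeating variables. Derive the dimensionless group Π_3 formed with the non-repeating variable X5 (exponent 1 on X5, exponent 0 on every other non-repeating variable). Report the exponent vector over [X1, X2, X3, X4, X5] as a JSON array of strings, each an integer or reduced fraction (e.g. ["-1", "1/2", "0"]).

["0", "0", "1", "0", "1"]

Exponent matrix [L,T,M] × [X1,X2,X3,X4,X5]:
  L: [-1  1  0 -2  0]
  T: [ 0  0 -1 -1  1]
  M: [ 1 -1 -1  1  1]
RREF → pivots at {X1,X3} ⇒ r = 2
Repeat: X1,X3; free: X2,X4,X5
RREF:
  r0: [   1   -1    0    2    0]
  r1: [   0    0    1    1   -1]
  r2: [   0    0    0    0    0]
Fix exponent of X5 at 1, X2 at 0, X4 at 0; solve each RREF row for its pivot's exponent:
  r0: exp(X1) + (0)·1 = 0 ⇒ exp(X1) = 0
  r1: exp(X3) + (-1)·1 = 0 ⇒ exp(X3) = 1
Π_3 = X3 · X5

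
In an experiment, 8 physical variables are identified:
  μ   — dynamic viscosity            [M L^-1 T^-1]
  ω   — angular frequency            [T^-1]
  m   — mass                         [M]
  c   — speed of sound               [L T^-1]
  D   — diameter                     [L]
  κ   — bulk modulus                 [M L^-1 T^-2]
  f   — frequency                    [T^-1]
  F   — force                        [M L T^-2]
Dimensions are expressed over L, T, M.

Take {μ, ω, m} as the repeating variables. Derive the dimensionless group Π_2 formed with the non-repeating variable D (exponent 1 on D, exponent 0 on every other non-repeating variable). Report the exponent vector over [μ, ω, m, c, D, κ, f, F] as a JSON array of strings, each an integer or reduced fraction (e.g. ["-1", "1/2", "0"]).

Write exponents as rows L,T,M / cols μ,ω,m,c,D,κ,f,F:
  L: [-1  0  0  1  1 -1  0  1]
  T: [-1 -1  0 -1  0 -2 -1 -2]
  M: [ 1  0  1  0  0  1  0  1]
RREF → pivots at {μ,ω,m} ⇒ r = 3
Pivot set = {μ,ω,m}, free = {c,D,κ,f,F}
RREF:
  r0: [   1    0    0   -1   -1    1    0   -1]
  r1: [   0    1    0    2    1    1    1    3]
  r2: [   0    0    1    1    1    0    0    2]
Fix exponent of D at 1, c at 0, κ at 0, f at 0, F at 0; solve each RREF row for its pivot's exponent:
  r0: exp(μ) + (-1)·1 = 0 ⇒ exp(μ) = 1
  r1: exp(ω) + (1)·1 = 0 ⇒ exp(ω) = -1
  r2: exp(m) + (1)·1 = 0 ⇒ exp(m) = -1
Π_2 = μ · ω^-1 · m^-1 · D

["1", "-1", "-1", "0", "1", "0", "0", "0"]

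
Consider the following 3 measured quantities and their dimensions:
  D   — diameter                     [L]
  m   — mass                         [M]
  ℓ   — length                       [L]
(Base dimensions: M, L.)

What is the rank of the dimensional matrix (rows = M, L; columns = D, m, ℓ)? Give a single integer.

Exponent matrix [M,L] × [D,m,ℓ]:
  M: [ 0  1  0]
  L: [ 1  0  1]
Echelon form has 2 nonzero rows (pivots: D,m)

2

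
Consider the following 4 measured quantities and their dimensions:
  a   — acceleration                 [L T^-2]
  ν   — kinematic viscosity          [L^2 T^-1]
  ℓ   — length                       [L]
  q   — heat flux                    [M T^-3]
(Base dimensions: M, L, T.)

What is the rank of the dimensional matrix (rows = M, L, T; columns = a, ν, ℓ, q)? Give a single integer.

3

Dimensional matrix (M×L×T by a×ν×ℓ×q):
  M: [ 0  0  0  1]
  L: [ 1  2  1  0]
  T: [-2 -1  0 -3]
Row reduction gives pivot columns a,ν,q; rank = 3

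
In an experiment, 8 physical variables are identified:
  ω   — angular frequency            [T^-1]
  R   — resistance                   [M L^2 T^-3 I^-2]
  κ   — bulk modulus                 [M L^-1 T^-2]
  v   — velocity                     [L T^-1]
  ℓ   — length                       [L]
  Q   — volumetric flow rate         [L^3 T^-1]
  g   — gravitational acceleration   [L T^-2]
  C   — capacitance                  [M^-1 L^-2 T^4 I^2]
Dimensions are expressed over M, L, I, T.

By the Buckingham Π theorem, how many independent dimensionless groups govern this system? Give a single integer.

Exponent matrix [M,L,I,T] × [ω,R,κ,v,ℓ,Q,g,C]:
  M: [ 0  1  1  0  0  0  0 -1]
  L: [ 0  2 -1  1  1  3  1 -2]
  I: [ 0 -2  0  0  0  0  0  2]
  T: [-1 -3 -2 -1  0 -1 -2  4]
RREF → pivots at {ω,R,κ,v} ⇒ r = 4
Π count = n − r = 8 − 4 = 4

4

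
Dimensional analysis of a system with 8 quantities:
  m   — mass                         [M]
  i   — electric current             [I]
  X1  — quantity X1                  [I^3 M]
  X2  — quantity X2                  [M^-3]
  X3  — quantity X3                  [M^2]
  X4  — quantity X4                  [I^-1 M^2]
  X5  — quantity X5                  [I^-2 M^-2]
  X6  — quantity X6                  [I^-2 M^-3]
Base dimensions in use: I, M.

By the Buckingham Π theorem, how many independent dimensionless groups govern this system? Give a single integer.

Exponent matrix [I,M] × [m,i,X1,X2,X3,X4,X5,X6]:
  I: [ 0  1  3  0  0 -1 -2 -2]
  M: [ 1  0  1 -3  2  2 -2 -3]
Row reduction gives pivot columns m,i; rank = 2
Π count = n − r = 8 − 2 = 6

6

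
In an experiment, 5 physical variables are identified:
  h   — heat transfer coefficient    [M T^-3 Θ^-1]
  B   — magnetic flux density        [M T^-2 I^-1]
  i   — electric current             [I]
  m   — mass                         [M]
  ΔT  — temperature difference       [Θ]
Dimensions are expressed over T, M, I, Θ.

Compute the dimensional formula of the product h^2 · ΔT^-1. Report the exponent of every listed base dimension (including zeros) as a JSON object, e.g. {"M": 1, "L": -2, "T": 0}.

Exponent matrix [T,M,I,Θ] × [h,B,i,m,ΔT]:
  T: [-3 -2  0  0  0]
  M: [ 1  1  0  1  0]
  I: [ 0 -1  1  0  0]
  Θ: [-1  0  0  0  1]
  [T]: (2)·-3+(-1)·0 = -6
  [M]: (2)·1+(-1)·0 = 2
  [I]: (2)·0+(-1)·0 = 0
  [Θ]: (2)·-1+(-1)·1 = -3
⇒ T^-6 M^2 Θ^-3

{"T": -6, "M": 2, "I": 0, "Θ": -3}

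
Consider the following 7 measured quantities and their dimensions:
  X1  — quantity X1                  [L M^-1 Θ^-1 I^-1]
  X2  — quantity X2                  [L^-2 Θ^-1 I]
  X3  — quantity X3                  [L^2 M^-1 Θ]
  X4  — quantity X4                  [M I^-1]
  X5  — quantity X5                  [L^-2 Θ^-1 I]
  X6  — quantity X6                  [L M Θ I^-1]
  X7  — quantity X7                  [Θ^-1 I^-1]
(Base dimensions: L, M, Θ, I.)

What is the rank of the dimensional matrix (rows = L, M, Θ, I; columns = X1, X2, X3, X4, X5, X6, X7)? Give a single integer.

Exponent matrix [L,M,Θ,I] × [X1,X2,X3,X4,X5,X6,X7]:
  L: [ 1 -2  2  0 -2  1  0]
  M: [-1  0 -1  1  0  1  0]
  Θ: [-1 -1  1  0 -1  1 -1]
  I: [-1  1  0 -1  1 -1 -1]
Row reduction gives pivot columns X1,X2,X3; rank = 3

3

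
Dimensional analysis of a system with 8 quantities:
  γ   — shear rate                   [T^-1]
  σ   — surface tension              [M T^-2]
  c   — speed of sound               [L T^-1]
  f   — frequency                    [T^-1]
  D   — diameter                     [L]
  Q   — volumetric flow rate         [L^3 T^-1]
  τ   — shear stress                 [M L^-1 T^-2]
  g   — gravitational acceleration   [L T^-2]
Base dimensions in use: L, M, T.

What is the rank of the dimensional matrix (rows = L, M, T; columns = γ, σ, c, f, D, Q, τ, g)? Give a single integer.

3

Dimensional matrix (L×M×T by γ×σ×c×f×D×Q×τ×g):
  L: [ 0  0  1  0  1  3 -1  1]
  M: [ 0  1  0  0  0  0  1  0]
  T: [-1 -2 -1 -1  0 -1 -2 -2]
Row reduction gives pivot columns γ,σ,c; rank = 3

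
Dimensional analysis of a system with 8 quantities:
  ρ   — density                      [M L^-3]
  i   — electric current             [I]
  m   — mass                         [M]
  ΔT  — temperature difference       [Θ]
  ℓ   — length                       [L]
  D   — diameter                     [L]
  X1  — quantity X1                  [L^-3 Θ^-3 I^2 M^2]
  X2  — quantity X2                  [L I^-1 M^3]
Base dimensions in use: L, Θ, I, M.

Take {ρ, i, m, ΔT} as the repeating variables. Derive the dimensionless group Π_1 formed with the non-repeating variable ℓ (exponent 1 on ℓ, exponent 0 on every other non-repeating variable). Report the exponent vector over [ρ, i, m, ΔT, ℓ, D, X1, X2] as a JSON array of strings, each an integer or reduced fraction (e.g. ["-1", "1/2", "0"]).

["1/3", "0", "-1/3", "0", "1", "0", "0", "0"]

Write exponents as rows L,Θ,I,M / cols ρ,i,m,ΔT,ℓ,D,X1,X2:
  L: [-3  0  0  0  1  1 -3  1]
  Θ: [ 0  0  0  1  0  0 -3  0]
  I: [ 0  1  0  0  0  0  2 -1]
  M: [ 1  0  1  0  0  0  2  3]
Echelon form has 4 nonzero rows (pivots: ρ,i,m,ΔT)
Pivot set = {ρ,i,m,ΔT}, free = {ℓ,D,X1,X2}
RREF:
  r0: [   1    0    0    0 -1/3 -1/3    1 -1/3]
  r1: [   0    1    0    0    0    0    2   -1]
  r2: [   0    0    1    0  1/3  1/3    1 10/3]
  r3: [   0    0    0    1    0    0   -3    0]
Fix exponent of ℓ at 1, D at 0, X1 at 0, X2 at 0; solve each RREF row for its pivot's exponent:
  r0: exp(ρ) + (-1/3)·1 = 0 ⇒ exp(ρ) = 1/3
  r1: exp(i) + (0)·1 = 0 ⇒ exp(i) = 0
  r2: exp(m) + (1/3)·1 = 0 ⇒ exp(m) = -1/3
  r3: exp(ΔT) + (0)·1 = 0 ⇒ exp(ΔT) = 0
Π_1 = ρ^(1/3) · m^(-1/3) · ℓ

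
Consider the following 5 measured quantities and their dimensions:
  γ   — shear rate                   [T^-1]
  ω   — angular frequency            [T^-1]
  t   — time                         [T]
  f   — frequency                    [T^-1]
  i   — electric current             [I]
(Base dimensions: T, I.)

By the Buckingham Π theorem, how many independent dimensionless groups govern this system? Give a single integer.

Write exponents as rows T,I / cols γ,ω,t,f,i:
  T: [-1 -1  1 -1  0]
  I: [ 0  0  0  0  1]
Echelon form has 2 nonzero rows (pivots: γ,i)
n=5, r=2 ⇒ 3 dimensionless groups

3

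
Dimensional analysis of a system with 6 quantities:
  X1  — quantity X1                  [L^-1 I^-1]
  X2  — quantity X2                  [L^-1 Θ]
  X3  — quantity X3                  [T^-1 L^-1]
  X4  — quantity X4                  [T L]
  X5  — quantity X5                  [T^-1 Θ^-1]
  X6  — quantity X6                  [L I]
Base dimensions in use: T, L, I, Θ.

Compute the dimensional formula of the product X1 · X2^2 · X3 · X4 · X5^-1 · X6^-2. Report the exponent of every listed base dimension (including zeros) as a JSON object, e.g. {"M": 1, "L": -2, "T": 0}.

{"T": 1, "L": -5, "I": -3, "Θ": 3}

Write exponents as rows T,L,I,Θ / cols X1,X2,X3,X4,X5,X6:
  T: [ 0  0 -1  1 -1  0]
  L: [-1 -1 -1  1  0  1]
  I: [-1  0  0  0  0  1]
  Θ: [ 0  1  0  0 -1  0]
  [T]: (1)·0+(2)·0+(1)·-1+(1)·1+(-1)·-1+(-2)·0 = 1
  [L]: (1)·-1+(2)·-1+(1)·-1+(1)·1+(-1)·0+(-2)·1 = -5
  [I]: (1)·-1+(2)·0+(1)·0+(1)·0+(-1)·0+(-2)·1 = -3
  [Θ]: (1)·0+(2)·1+(1)·0+(1)·0+(-1)·-1+(-2)·0 = 3
⇒ T L^-5 I^-3 Θ^3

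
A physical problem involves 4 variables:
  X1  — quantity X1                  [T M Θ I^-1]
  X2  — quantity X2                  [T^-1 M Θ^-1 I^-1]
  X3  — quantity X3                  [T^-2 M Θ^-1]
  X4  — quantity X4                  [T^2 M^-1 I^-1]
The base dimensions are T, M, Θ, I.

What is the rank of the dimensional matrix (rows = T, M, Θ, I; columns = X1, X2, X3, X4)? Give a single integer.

3

Dimensional matrix (T×M×Θ×I by X1×X2×X3×X4):
  T: [ 1 -1 -2  2]
  M: [ 1  1  1 -1]
  Θ: [ 1 -1 -1  0]
  I: [-1 -1  0 -1]
Echelon form has 3 nonzero rows (pivots: X1,X2,X3)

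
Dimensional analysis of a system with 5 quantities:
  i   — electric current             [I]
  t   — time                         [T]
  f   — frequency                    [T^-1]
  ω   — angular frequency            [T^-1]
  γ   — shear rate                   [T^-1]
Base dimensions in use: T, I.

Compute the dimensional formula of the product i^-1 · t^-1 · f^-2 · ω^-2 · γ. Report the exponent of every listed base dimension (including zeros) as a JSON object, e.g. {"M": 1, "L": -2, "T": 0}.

Dimensional matrix (T×I by i×t×f×ω×γ):
  T: [ 0  1 -1 -1 -1]
  I: [ 1  0  0  0  0]
  [T]: (-1)·0+(-1)·1+(-2)·-1+(-2)·-1+(1)·-1 = 2
  [I]: (-1)·1+(-1)·0+(-2)·0+(-2)·0+(1)·0 = -1
⇒ T^2 I^-1

{"T": 2, "I": -1}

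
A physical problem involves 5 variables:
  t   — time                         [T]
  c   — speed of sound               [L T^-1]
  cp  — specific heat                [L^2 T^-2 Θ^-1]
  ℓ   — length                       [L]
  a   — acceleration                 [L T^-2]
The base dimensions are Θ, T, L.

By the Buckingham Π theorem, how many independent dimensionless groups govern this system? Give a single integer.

Exponent matrix [Θ,T,L] × [t,c,cp,ℓ,a]:
  Θ: [ 0  0 -1  0  0]
  T: [ 1 -1 -2  0 -2]
  L: [ 0  1  2  1  1]
Row reduction gives pivot columns t,c,cp; rank = 3
Π count = n − r = 5 − 3 = 2

2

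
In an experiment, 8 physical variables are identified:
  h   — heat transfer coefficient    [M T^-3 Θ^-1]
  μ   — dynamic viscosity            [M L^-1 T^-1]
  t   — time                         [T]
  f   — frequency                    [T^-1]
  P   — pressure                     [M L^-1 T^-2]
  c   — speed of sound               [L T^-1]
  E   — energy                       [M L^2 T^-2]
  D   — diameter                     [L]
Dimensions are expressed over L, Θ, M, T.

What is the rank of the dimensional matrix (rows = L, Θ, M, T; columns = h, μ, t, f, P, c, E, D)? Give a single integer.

4

Exponent matrix [L,Θ,M,T] × [h,μ,t,f,P,c,E,D]:
  L: [ 0 -1  0  0 -1  1  2  1]
  Θ: [-1  0  0  0  0  0  0  0]
  M: [ 1  1  0  0  1  0  1  0]
  T: [-3 -1  1 -1 -2 -1 -2  0]
Echelon form has 4 nonzero rows (pivots: h,μ,t,c)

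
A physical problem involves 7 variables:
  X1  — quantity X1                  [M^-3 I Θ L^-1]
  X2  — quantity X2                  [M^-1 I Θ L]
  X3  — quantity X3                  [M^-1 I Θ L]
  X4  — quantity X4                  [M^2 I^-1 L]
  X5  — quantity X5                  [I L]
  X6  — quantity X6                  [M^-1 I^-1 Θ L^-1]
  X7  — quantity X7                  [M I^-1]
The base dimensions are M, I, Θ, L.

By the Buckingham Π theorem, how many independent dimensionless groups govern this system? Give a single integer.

4

Dimensional matrix (M×I×Θ×L by X1×X2×X3×X4×X5×X6×X7):
  M: [-3 -1 -1  2  0 -1  1]
  I: [ 1  1  1 -1  1 -1 -1]
  Θ: [ 1  1  1  0  0  1  0]
  L: [-1  1  1  1  1 -1  0]
Row reduction gives pivot columns X1,X2,X4; rank = 3
n=7, r=3 ⇒ 4 dimensionless groups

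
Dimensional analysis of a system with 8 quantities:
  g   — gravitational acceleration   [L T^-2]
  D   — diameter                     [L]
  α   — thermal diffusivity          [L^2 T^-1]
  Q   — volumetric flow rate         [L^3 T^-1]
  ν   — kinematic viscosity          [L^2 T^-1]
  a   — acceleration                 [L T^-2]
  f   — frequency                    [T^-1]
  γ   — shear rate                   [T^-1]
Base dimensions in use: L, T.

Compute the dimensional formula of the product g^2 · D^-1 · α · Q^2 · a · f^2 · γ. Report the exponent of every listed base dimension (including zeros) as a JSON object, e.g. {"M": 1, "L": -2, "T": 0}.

{"L": 10, "T": -12}

Write exponents as rows L,T / cols g,D,α,Q,ν,a,f,γ:
  L: [ 1  1  2  3  2  1  0  0]
  T: [-2  0 -1 -1 -1 -2 -1 -1]
  [L]: (2)·1+(-1)·1+(1)·2+(2)·3+(1)·1+(2)·0+(1)·0 = 10
  [T]: (2)·-2+(-1)·0+(1)·-1+(2)·-1+(1)·-2+(2)·-1+(1)·-1 = -12
⇒ L^10 T^-12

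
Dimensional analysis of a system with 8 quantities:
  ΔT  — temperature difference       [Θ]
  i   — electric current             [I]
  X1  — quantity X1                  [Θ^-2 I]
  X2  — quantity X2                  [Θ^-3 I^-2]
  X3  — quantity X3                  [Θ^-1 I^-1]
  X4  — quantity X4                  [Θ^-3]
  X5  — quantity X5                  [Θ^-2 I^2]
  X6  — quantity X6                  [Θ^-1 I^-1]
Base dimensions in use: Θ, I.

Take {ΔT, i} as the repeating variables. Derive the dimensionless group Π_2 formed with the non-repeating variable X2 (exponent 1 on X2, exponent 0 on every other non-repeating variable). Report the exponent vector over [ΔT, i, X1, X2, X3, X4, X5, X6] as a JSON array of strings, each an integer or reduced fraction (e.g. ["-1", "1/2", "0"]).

Dimensional matrix (Θ×I by ΔT×i×X1×X2×X3×X4×X5×X6):
  Θ: [ 1  0 -2 -3 -1 -3 -2 -1]
  I: [ 0  1  1 -2 -1  0  2 -1]
Echelon form has 2 nonzero rows (pivots: ΔT,i)
Repeat: ΔT,i; free: X1,X2,X3,X4,X5,X6
RREF:
  r0: [   1    0   -2   -3   -1   -3   -2   -1]
  r1: [   0    1    1   -2   -1    0    2   -1]
Fix exponent of X2 at 1, X1 at 0, X3 at 0, X4 at 0, X5 at 0, X6 at 0; solve each RREF row for its pivot's exponent:
  r0: exp(ΔT) + (-3)·1 = 0 ⇒ exp(ΔT) = 3
  r1: exp(i) + (-2)·1 = 0 ⇒ exp(i) = 2
Π_2 = ΔT^3 · i^2 · X2

["3", "2", "0", "1", "0", "0", "0", "0"]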